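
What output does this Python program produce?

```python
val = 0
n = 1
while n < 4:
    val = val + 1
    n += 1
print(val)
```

3

n=1: val = 0+1 = 1
n=2: val = 1+1 = 2
n=3: val = 2+1 = 3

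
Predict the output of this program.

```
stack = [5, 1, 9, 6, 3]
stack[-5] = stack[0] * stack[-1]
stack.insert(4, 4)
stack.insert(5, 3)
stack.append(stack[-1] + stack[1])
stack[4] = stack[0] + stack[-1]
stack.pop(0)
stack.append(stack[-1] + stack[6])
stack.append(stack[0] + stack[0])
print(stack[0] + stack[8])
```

stack[-5] = stack[0]*stack[-1] = 5*3 = 15 → [15, 1, 9, 6, 3]
insert 4 at 4 → [15, 1, 9, 6, 4, 3]
insert 3 at 5 → [15, 1, 9, 6, 4, 3, 3]
append stack[-1]+stack[1] = 3+1 = 4 → [15, 1, 9, 6, 4, 3, 3, 4]
stack[4] = stack[0]+stack[-1] = 15+4 = 19 → [15, 1, 9, 6, 19, 3, 3, 4]
pop(0) removes 15 → [1, 9, 6, 19, 3, 3, 4]
append stack[-1]+stack[6] = 4+4 = 8 → [1, 9, 6, 19, 3, 3, 4, 8]
append stack[0]+stack[0] = 1+1 = 2 → [1, 9, 6, 19, 3, 3, 4, 8, 2]
stack[0]+stack[8] = 1+2 = 3

3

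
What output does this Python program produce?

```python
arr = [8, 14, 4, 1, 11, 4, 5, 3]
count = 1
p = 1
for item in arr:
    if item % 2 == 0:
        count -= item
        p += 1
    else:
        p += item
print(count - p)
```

item=8: even, count = 1-8 = -7; p=2
item=14: even, count = (-7)-14 = -21; p=3
item=4: even, count = (-21)-4 = -25; p=4
item=1: not even; p=5
item=11: not even; p=16
item=4: even, count = (-25)-4 = -29; p=17
item=5: not even; p=22
item=3: not even; p=25
count-p = (-29)-25 = -54

-54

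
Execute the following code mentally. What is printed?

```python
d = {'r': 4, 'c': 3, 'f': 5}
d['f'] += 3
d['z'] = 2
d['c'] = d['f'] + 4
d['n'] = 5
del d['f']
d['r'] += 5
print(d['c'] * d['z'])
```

24

d['f'] = 5+3 = 8 → {'r': 4, 'c': 3, 'f': 8}
d['z'] = 2 → {'r': 4, 'c': 3, 'f': 8, 'z': 2}
d['c'] = d['f']+4 = 12 → {'r': 4, 'c': 12, 'f': 8, 'z': 2}
d['n'] = 5 → {'r': 4, 'c': 12, 'f': 8, 'z': 2, 'n': 5}
del 'f' → {'r': 4, 'c': 12, 'z': 2, 'n': 5}
d['r'] = 4+5 = 9 → {'r': 9, 'c': 12, 'z': 2, 'n': 5}
d['c']*d['z'] = 12*2 = 24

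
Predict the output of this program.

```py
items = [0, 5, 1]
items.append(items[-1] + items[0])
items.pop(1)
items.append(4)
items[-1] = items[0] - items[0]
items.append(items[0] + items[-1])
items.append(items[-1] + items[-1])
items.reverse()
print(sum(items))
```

append items[-1]+items[0] = 1+0 = 1 → [0, 5, 1, 1]
pop(1) removes 5 → [0, 1, 1]
append 4 → [0, 1, 1, 4]
items[-1] = items[0]-items[0] = 0-0 = 0 → [0, 1, 1, 0]
append items[0]+items[-1] = 0+0 = 0 → [0, 1, 1, 0, 0]
append items[-1]+items[-1] = 0+0 = 0 → [0, 1, 1, 0, 0, 0]
reverse → [0, 0, 0, 1, 1, 0]
sum = 2

2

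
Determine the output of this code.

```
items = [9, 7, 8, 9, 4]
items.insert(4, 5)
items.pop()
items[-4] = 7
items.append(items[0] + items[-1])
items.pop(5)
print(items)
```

[9, 7, 8, 9, 5]

insert 5 at 4 → [9, 7, 8, 9, 5, 4]
pop() removes 4 → [9, 7, 8, 9, 5]
items[-4] = 7 → [9, 7, 8, 9, 5]
append items[0]+items[-1] = 9+5 = 14 → [9, 7, 8, 9, 5, 14]
pop(5) removes 14 → [9, 7, 8, 9, 5]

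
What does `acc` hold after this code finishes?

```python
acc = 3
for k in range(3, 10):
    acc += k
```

k=3: acc = 3+3 = 6
k=4: acc = 6+4 = 10
k=5: acc = 10+5 = 15
k=6: acc = 15+6 = 21
k=7: acc = 21+7 = 28
k=8: acc = 28+8 = 36
k=9: acc = 36+9 = 45

45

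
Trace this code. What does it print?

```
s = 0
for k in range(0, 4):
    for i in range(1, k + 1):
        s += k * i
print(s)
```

k=1,i=1: s = 0+1 = 1
k=2,i=1: s = 1+2 = 3
k=2,i=2: s = 3+4 = 7
k=3,i=1: s = 7+3 = 10
k=3,i=2: s = 10+6 = 16
k=3,i=3: s = 16+9 = 25

25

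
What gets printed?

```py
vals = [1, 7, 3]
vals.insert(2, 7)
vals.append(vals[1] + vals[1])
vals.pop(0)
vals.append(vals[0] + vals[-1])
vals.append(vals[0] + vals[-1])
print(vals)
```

[7, 7, 3, 14, 21, 28]

insert 7 at 2 → [1, 7, 7, 3]
append vals[1]+vals[1] = 7+7 = 14 → [1, 7, 7, 3, 14]
pop(0) removes 1 → [7, 7, 3, 14]
append vals[0]+vals[-1] = 7+14 = 21 → [7, 7, 3, 14, 21]
append vals[0]+vals[-1] = 7+21 = 28 → [7, 7, 3, 14, 21, 28]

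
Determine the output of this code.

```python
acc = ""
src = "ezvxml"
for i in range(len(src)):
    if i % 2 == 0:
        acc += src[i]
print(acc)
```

evm

i=0: add 'e' → 'e'
i=1: skip
i=2: add 'v' → 'ev'
i=3: skip
i=4: add 'm' → 'evm'
i=5: skip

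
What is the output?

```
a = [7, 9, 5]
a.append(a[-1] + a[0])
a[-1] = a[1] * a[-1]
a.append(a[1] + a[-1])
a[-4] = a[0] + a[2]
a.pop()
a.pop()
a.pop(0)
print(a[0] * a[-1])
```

60

append a[-1]+a[0] = 5+7 = 12 → [7, 9, 5, 12]
a[-1] = a[1]*a[-1] = 9*12 = 108 → [7, 9, 5, 108]
append a[1]+a[-1] = 9+108 = 117 → [7, 9, 5, 108, 117]
a[-4] = a[0]+a[2] = 7+5 = 12 → [7, 12, 5, 108, 117]
pop() removes 117 → [7, 12, 5, 108]
pop() removes 108 → [7, 12, 5]
pop(0) removes 7 → [12, 5]
a[0]*a[-1] = 12*5 = 60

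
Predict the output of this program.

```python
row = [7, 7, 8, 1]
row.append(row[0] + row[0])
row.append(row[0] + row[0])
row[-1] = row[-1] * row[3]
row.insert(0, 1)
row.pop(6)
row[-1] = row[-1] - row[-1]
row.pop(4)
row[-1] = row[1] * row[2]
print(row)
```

[1, 7, 7, 8, 49]

append row[0]+row[0] = 7+7 = 14 → [7, 7, 8, 1, 14]
append row[0]+row[0] = 7+7 = 14 → [7, 7, 8, 1, 14, 14]
row[-1] = row[-1]*row[3] = 14*1 = 14 → [7, 7, 8, 1, 14, 14]
insert 1 at 0 → [1, 7, 7, 8, 1, 14, 14]
pop(6) removes 14 → [1, 7, 7, 8, 1, 14]
row[-1] = row[-1]-row[-1] = 14-14 = 0 → [1, 7, 7, 8, 1, 0]
pop(4) removes 1 → [1, 7, 7, 8, 0]
row[-1] = row[1]*row[2] = 7*7 = 49 → [1, 7, 7, 8, 49]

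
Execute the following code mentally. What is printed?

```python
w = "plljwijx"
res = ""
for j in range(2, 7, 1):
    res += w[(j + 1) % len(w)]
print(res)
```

jwijx

j=2: add w[3]='j' → 'j'
j=3: add w[4]='w' → 'jw'
j=4: add w[5]='i' → 'jwi'
j=5: add w[6]='j' → 'jwij'
j=6: add w[7]='x' → 'jwijx'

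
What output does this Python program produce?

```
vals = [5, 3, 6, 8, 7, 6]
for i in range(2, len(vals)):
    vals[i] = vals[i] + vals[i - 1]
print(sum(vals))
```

88

i=2: vals[2] = 6+3 = 9 → [5, 3, 9, 8, 7, 6]
i=3: vals[3] = 8+9 = 17 → [5, 3, 9, 17, 7, 6]
i=4: vals[4] = 7+17 = 24 → [5, 3, 9, 17, 24, 6]
i=5: vals[5] = 6+24 = 30 → [5, 3, 9, 17, 24, 30]
sum = 88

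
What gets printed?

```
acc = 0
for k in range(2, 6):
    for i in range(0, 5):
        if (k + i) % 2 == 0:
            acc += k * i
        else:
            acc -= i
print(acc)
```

k=2,i=0: even sum, acc = 0+0 = 0
k=2,i=1: odd sum, acc = 0-1 = -1
k=2,i=2: even sum, acc = (-1)+4 = 3
k=2,i=3: odd sum, acc = 3-3 = 0
k=2,i=4: even sum, acc = 0+8 = 8
k=3,i=0: odd sum, acc = 8-0 = 8
k=3,i=1: even sum, acc = 8+3 = 11
k=3,i=2: odd sum, acc = 11-2 = 9
k=3,i=3: even sum, acc = 9+9 = 18
k=3,i=4: odd sum, acc = 18-4 = 14
k=4,i=0: even sum, acc = 14+0 = 14
k=4,i=1: odd sum, acc = 14-1 = 13
k=4,i=2: even sum, acc = 13+8 = 21
k=4,i=3: odd sum, acc = 21-3 = 18
k=4,i=4: even sum, acc = 18+16 = 34
k=5,i=0: odd sum, acc = 34-0 = 34
k=5,i=1: even sum, acc = 34+5 = 39
k=5,i=2: odd sum, acc = 39-2 = 37
k=5,i=3: even sum, acc = 37+15 = 52
k=5,i=4: odd sum, acc = 52-4 = 48

48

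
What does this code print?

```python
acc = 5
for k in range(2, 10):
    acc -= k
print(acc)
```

k=2: acc = 5-2 = 3
k=3: acc = 3-3 = 0
k=4: acc = 0-4 = -4
k=5: acc = (-4)-5 = -9
k=6: acc = (-9)-6 = -15
k=7: acc = (-15)-7 = -22
k=8: acc = (-22)-8 = -30
k=9: acc = (-30)-9 = -39

-39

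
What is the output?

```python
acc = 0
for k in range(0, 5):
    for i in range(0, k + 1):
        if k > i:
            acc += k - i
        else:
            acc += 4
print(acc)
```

40

k=0,i=0: not 0>0, acc = 0+4 = 4
k=1,i=0: 1>0, acc = 4+1 = 5
k=1,i=1: not 1>1, acc = 5+4 = 9
k=2,i=0: 2>0, acc = 9+2 = 11
k=2,i=1: 2>1, acc = 11+1 = 12
k=2,i=2: not 2>2, acc = 12+4 = 16
k=3,i=0: 3>0, acc = 16+3 = 19
k=3,i=1: 3>1, acc = 19+2 = 21
k=3,i=2: 3>2, acc = 21+1 = 22
k=3,i=3: not 3>3, acc = 22+4 = 26
k=4,i=0: 4>0, acc = 26+4 = 30
k=4,i=1: 4>1, acc = 30+3 = 33
k=4,i=2: 4>2, acc = 33+2 = 35
k=4,i=3: 4>3, acc = 35+1 = 36
k=4,i=4: not 4>4, acc = 36+4 = 40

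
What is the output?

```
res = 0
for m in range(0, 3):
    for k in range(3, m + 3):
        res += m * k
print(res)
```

m=1,k=3: res = 0+3 = 3
m=2,k=3: res = 3+6 = 9
m=2,k=4: res = 9+8 = 17

17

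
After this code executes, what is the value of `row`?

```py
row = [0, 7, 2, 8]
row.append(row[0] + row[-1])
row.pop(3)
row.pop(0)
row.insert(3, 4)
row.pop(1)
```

[7, 8, 4]

append row[0]+row[-1] = 0+8 = 8 → [0, 7, 2, 8, 8]
pop(3) removes 8 → [0, 7, 2, 8]
pop(0) removes 0 → [7, 2, 8]
insert 4 at 3 → [7, 2, 8, 4]
pop(1) removes 2 → [7, 8, 4]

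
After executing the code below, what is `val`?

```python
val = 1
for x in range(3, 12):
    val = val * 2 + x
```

2547

x=3: val = 1*2+3 = 5
x=4: val = 5*2+4 = 14
x=5: val = 14*2+5 = 33
x=6: val = 33*2+6 = 72
x=7: val = 72*2+7 = 151
x=8: val = 151*2+8 = 310
x=9: val = 310*2+9 = 629
x=10: val = 629*2+10 = 1268
x=11: val = 1268*2+11 = 2547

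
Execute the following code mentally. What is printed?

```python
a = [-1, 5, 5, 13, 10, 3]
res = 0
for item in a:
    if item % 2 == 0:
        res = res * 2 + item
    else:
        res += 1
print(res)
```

item=-1: not even, res = 0+1 = 1
item=5: not even, res = 1+1 = 2
item=5: not even, res = 2+1 = 3
item=13: not even, res = 3+1 = 4
item=10: even, res = 4*2+10 = 18
item=3: not even, res = 18+1 = 19

19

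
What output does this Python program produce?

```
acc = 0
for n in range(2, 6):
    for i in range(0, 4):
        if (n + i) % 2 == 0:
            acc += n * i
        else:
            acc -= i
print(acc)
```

n=2,i=0: even sum, acc = 0+0 = 0
n=2,i=1: odd sum, acc = 0-1 = -1
n=2,i=2: even sum, acc = (-1)+4 = 3
n=2,i=3: odd sum, acc = 3-3 = 0
n=3,i=0: odd sum, acc = 0-0 = 0
n=3,i=1: even sum, acc = 0+3 = 3
n=3,i=2: odd sum, acc = 3-2 = 1
n=3,i=3: even sum, acc = 1+9 = 10
n=4,i=0: even sum, acc = 10+0 = 10
n=4,i=1: odd sum, acc = 10-1 = 9
n=4,i=2: even sum, acc = 9+8 = 17
n=4,i=3: odd sum, acc = 17-3 = 14
n=5,i=0: odd sum, acc = 14-0 = 14
n=5,i=1: even sum, acc = 14+5 = 19
n=5,i=2: odd sum, acc = 19-2 = 17
n=5,i=3: even sum, acc = 17+15 = 32

32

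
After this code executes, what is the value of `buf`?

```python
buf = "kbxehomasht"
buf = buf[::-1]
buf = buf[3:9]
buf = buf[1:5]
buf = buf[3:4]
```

reverse → 'thsamohexbk'
slice [3:9] → 'amohex'
slice [1:5] → 'mohe'
slice [3:4] → 'e'

'e'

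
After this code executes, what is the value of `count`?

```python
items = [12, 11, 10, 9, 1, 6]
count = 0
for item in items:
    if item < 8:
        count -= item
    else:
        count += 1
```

item=12: not <8, count = 0+1 = 1
item=11: not <8, count = 1+1 = 2
item=10: not <8, count = 2+1 = 3
item=9: not <8, count = 3+1 = 4
item=1: <8, count = 4-1 = 3
item=6: <8, count = 3-6 = -3

-3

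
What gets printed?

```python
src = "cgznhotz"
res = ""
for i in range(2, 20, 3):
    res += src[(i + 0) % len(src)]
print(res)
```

i=2: add src[2]='z' → 'z'
i=5: add src[5]='o' → 'zo'
i=8: add src[0]='c' → 'zoc'
i=11: add src[3]='n' → 'zocn'
i=14: add src[6]='t' → 'zocnt'
i=17: add src[1]='g' → 'zocntg'

zocntg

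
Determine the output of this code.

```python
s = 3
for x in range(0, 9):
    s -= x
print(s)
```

-33

x=0: s = 3-0 = 3
x=1: s = 3-1 = 2
x=2: s = 2-2 = 0
x=3: s = 0-3 = -3
x=4: s = (-3)-4 = -7
x=5: s = (-7)-5 = -12
x=6: s = (-12)-6 = -18
x=7: s = (-18)-7 = -25
x=8: s = (-25)-8 = -33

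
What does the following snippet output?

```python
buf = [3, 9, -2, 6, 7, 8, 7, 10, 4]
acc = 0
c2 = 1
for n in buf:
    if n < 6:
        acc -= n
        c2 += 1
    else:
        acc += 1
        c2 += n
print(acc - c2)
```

-50

n=3: <6, acc = 0-3 = -3; c2=2
n=9: not <6, acc = (-3)+1 = -2; c2=11
n=-2: <6, acc = (-2)-(-2) = 0; c2=12
n=6: not <6, acc = 0+1 = 1; c2=18
n=7: not <6, acc = 1+1 = 2; c2=25
n=8: not <6, acc = 2+1 = 3; c2=33
n=7: not <6, acc = 3+1 = 4; c2=40
n=10: not <6, acc = 4+1 = 5; c2=50
n=4: <6, acc = 5-4 = 1; c2=51
acc-c2 = 1-51 = -50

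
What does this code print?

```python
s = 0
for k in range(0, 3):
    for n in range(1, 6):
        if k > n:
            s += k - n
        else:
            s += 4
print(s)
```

k=0,n=1: not 0>1, s = 0+4 = 4
k=0,n=2: not 0>2, s = 4+4 = 8
k=0,n=3: not 0>3, s = 8+4 = 12
k=0,n=4: not 0>4, s = 12+4 = 16
k=0,n=5: not 0>5, s = 16+4 = 20
k=1,n=1: not 1>1, s = 20+4 = 24
k=1,n=2: not 1>2, s = 24+4 = 28
k=1,n=3: not 1>3, s = 28+4 = 32
k=1,n=4: not 1>4, s = 32+4 = 36
k=1,n=5: not 1>5, s = 36+4 = 40
k=2,n=1: 2>1, s = 40+1 = 41
k=2,n=2: not 2>2, s = 41+4 = 45
k=2,n=3: not 2>3, s = 45+4 = 49
k=2,n=4: not 2>4, s = 49+4 = 53
k=2,n=5: not 2>5, s = 53+4 = 57

57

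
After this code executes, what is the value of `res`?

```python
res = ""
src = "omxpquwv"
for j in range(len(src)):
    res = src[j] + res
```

j=0: prepend 'o' → 'o'
j=1: prepend 'm' → 'mo'
j=2: prepend 'x' → 'xmo'
j=3: prepend 'p' → 'pxmo'
j=4: prepend 'q' → 'qpxmo'
j=5: prepend 'u' → 'uqpxmo'
j=6: prepend 'w' → 'wuqpxmo'
j=7: prepend 'v' → 'vwuqpxmo'

'vwuqpxmo'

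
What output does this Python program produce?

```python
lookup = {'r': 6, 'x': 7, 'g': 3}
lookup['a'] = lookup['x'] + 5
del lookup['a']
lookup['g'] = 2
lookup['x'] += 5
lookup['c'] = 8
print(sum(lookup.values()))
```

28

lookup['a'] = lookup['x']+5 = 12 → {'r': 6, 'x': 7, 'g': 3, 'a': 12}
del 'a' → {'r': 6, 'x': 7, 'g': 3}
lookup['g'] = 2 → {'r': 6, 'x': 7, 'g': 2}
lookup['x'] = 7+5 = 12 → {'r': 6, 'x': 12, 'g': 2}
lookup['c'] = 8 → {'r': 6, 'x': 12, 'g': 2, 'c': 8}
sum of values = 28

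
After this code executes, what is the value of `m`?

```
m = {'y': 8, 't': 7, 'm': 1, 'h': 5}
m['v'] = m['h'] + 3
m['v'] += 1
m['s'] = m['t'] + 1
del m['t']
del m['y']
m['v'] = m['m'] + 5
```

{'m': 1, 'h': 5, 'v': 6, 's': 8}

m['v'] = m['h']+3 = 8 → {'y': 8, 't': 7, 'm': 1, 'h': 5, 'v': 8}
m['v'] = 8+1 = 9 → {'y': 8, 't': 7, 'm': 1, 'h': 5, 'v': 9}
m['s'] = m['t']+1 = 8 → {'y': 8, 't': 7, 'm': 1, 'h': 5, 'v': 9, 's': 8}
del 't' → {'y': 8, 'm': 1, 'h': 5, 'v': 9, 's': 8}
del 'y' → {'m': 1, 'h': 5, 'v': 9, 's': 8}
m['v'] = m['m']+5 = 6 → {'m': 1, 'h': 5, 'v': 6, 's': 8}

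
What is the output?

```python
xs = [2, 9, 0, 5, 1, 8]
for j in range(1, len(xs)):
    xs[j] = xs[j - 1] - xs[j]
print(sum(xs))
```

-58

j=1: xs[1] = 2-9 = -7 → [2, -7, 0, 5, 1, 8]
j=2: xs[2] = (-7)-0 = -7 → [2, -7, -7, 5, 1, 8]
j=3: xs[3] = (-7)-5 = -12 → [2, -7, -7, -12, 1, 8]
j=4: xs[4] = (-12)-1 = -13 → [2, -7, -7, -12, -13, 8]
j=5: xs[5] = (-13)-8 = -21 → [2, -7, -7, -12, -13, -21]
sum = -58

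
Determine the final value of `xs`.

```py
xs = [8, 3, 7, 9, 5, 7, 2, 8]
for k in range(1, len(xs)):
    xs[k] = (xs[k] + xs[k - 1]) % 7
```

[8, 4, 4, 6, 4, 4, 6, 0]

k=1: xs[1] = (3+8)%7 = 4 → [8, 4, 7, 9, 5, 7, 2, 8]
k=2: xs[2] = (7+4)%7 = 4 → [8, 4, 4, 9, 5, 7, 2, 8]
k=3: xs[3] = (9+4)%7 = 6 → [8, 4, 4, 6, 5, 7, 2, 8]
k=4: xs[4] = (5+6)%7 = 4 → [8, 4, 4, 6, 4, 7, 2, 8]
k=5: xs[5] = (7+4)%7 = 4 → [8, 4, 4, 6, 4, 4, 2, 8]
k=6: xs[6] = (2+4)%7 = 6 → [8, 4, 4, 6, 4, 4, 6, 8]
k=7: xs[7] = (8+6)%7 = 0 → [8, 4, 4, 6, 4, 4, 6, 0]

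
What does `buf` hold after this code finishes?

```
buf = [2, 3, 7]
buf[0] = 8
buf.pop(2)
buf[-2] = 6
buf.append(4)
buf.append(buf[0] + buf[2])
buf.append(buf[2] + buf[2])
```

buf[0] = 8 → [8, 3, 7]
pop(2) removes 7 → [8, 3]
buf[-2] = 6 → [6, 3]
append 4 → [6, 3, 4]
append buf[0]+buf[2] = 6+4 = 10 → [6, 3, 4, 10]
append buf[2]+buf[2] = 4+4 = 8 → [6, 3, 4, 10, 8]

[6, 3, 4, 10, 8]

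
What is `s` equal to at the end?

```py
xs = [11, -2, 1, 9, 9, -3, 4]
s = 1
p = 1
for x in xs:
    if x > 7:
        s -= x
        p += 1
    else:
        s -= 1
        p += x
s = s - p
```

x=11: >7, s = 1-11 = -10; p=2
x=-2: not >7, s = (-10)-1 = -11; p=0
x=1: not >7, s = (-11)-1 = -12; p=1
x=9: >7, s = (-12)-9 = -21; p=2
x=9: >7, s = (-21)-9 = -30; p=3
x=-3: not >7, s = (-30)-1 = -31; p=0
x=4: not >7, s = (-31)-1 = -32; p=4
s-p = (-32)-4 = -36

-36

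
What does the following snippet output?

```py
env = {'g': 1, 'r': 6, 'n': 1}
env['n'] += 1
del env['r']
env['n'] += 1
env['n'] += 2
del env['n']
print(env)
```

env['n'] = 1+1 = 2 → {'g': 1, 'r': 6, 'n': 2}
del 'r' → {'g': 1, 'n': 2}
env['n'] = 2+1 = 3 → {'g': 1, 'n': 3}
env['n'] = 3+2 = 5 → {'g': 1, 'n': 5}
del 'n' → {'g': 1}

{'g': 1}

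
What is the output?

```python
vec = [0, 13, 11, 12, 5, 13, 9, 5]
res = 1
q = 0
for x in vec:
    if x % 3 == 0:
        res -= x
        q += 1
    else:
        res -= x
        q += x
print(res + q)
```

x=0: %3==0, res = 1-0 = 1; q=1
x=13: not %3==0, res = 1-13 = -12; q=14
x=11: not %3==0, res = (-12)-11 = -23; q=25
x=12: %3==0, res = (-23)-12 = -35; q=26
x=5: not %3==0, res = (-35)-5 = -40; q=31
x=13: not %3==0, res = (-40)-13 = -53; q=44
x=9: %3==0, res = (-53)-9 = -62; q=45
x=5: not %3==0, res = (-62)-5 = -67; q=50
res+q = (-67)+50 = -17

-17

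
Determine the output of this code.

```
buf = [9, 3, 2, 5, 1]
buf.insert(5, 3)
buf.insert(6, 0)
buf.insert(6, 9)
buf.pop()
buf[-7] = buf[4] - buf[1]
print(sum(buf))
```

insert 3 at 5 → [9, 3, 2, 5, 1, 3]
insert 0 at 6 → [9, 3, 2, 5, 1, 3, 0]
insert 9 at 6 → [9, 3, 2, 5, 1, 3, 9, 0]
pop() removes 0 → [9, 3, 2, 5, 1, 3, 9]
buf[-7] = buf[4]-buf[1] = 1-3 = -2 → [-2, 3, 2, 5, 1, 3, 9]
sum = 21

21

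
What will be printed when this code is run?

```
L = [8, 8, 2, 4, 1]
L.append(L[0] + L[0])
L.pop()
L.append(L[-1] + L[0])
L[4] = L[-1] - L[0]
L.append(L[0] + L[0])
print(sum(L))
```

append L[0]+L[0] = 8+8 = 16 → [8, 8, 2, 4, 1, 16]
pop() removes 16 → [8, 8, 2, 4, 1]
append L[-1]+L[0] = 1+8 = 9 → [8, 8, 2, 4, 1, 9]
L[4] = L[-1]-L[0] = 9-8 = 1 → [8, 8, 2, 4, 1, 9]
append L[0]+L[0] = 8+8 = 16 → [8, 8, 2, 4, 1, 9, 16]
sum = 48

48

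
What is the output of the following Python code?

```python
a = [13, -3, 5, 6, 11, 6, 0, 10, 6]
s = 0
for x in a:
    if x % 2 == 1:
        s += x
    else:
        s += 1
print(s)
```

x=13: odd, s = 0+13 = 13
x=-3: odd, s = 13+(-3) = 10
x=5: odd, s = 10+5 = 15
x=6: not odd, s = 15+1 = 16
x=11: odd, s = 16+11 = 27
x=6: not odd, s = 27+1 = 28
x=0: not odd, s = 28+1 = 29
x=10: not odd, s = 29+1 = 30
x=6: not odd, s = 30+1 = 31

31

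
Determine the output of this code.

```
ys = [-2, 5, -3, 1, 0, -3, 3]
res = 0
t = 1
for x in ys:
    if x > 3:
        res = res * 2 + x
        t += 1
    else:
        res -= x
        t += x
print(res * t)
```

x=-2: not >3, res = 0-(-2) = 2; t=-1
x=5: >3, res = 2*2+5 = 9; t=0
x=-3: not >3, res = 9-(-3) = 12; t=-3
x=1: not >3, res = 12-1 = 11; t=-2
x=0: not >3, res = 11-0 = 11; t=-2
x=-3: not >3, res = 11-(-3) = 14; t=-5
x=3: not >3, res = 14-3 = 11; t=-2
res*t = 11*(-2) = -22

-22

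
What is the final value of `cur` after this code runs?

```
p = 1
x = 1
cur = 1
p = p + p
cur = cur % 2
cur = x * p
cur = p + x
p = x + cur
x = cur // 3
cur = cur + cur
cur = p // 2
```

p = 1+1 = 2
cur = 1%2 = 1
cur = 1*2 = 2
cur = 2+1 = 3
p = 1+3 = 4
x = 3//3 = 1
cur = 3+3 = 6
cur = 4//2 = 2

2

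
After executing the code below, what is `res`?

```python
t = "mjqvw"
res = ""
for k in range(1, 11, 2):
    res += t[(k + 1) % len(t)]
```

k=1: add t[2]='q' → 'q'
k=3: add t[4]='w' → 'qw'
k=5: add t[1]='j' → 'qwj'
k=7: add t[3]='v' → 'qwjv'
k=9: add t[0]='m' → 'qwjvm'

'qwjvm'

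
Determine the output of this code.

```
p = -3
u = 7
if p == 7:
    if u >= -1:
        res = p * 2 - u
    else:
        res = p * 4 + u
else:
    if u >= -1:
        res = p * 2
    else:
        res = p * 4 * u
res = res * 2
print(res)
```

-12

p=-3, u=7
p == 7 is False; u >= -1 is True
→ res = p * 2 = -6
res = (-6)*2 = -12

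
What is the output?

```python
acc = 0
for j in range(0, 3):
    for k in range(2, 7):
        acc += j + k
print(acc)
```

75

j=0,k=2: acc = 0+2 = 2
j=0,k=3: acc = 2+3 = 5
j=0,k=4: acc = 5+4 = 9
j=0,k=5: acc = 9+5 = 14
j=0,k=6: acc = 14+6 = 20
j=1,k=2: acc = 20+3 = 23
j=1,k=3: acc = 23+4 = 27
j=1,k=4: acc = 27+5 = 32
j=1,k=5: acc = 32+6 = 38
j=1,k=6: acc = 38+7 = 45
j=2,k=2: acc = 45+4 = 49
j=2,k=3: acc = 49+5 = 54
j=2,k=4: acc = 54+6 = 60
j=2,k=5: acc = 60+7 = 67
j=2,k=6: acc = 67+8 = 75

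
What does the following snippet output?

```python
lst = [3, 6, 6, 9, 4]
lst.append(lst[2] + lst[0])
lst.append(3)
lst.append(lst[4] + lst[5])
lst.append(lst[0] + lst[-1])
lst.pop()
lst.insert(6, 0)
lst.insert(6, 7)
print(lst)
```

[3, 6, 6, 9, 4, 9, 7, 0, 3, 13]

append lst[2]+lst[0] = 6+3 = 9 → [3, 6, 6, 9, 4, 9]
append 3 → [3, 6, 6, 9, 4, 9, 3]
append lst[4]+lst[5] = 4+9 = 13 → [3, 6, 6, 9, 4, 9, 3, 13]
append lst[0]+lst[-1] = 3+13 = 16 → [3, 6, 6, 9, 4, 9, 3, 13, 16]
pop() removes 16 → [3, 6, 6, 9, 4, 9, 3, 13]
insert 0 at 6 → [3, 6, 6, 9, 4, 9, 0, 3, 13]
insert 7 at 6 → [3, 6, 6, 9, 4, 9, 7, 0, 3, 13]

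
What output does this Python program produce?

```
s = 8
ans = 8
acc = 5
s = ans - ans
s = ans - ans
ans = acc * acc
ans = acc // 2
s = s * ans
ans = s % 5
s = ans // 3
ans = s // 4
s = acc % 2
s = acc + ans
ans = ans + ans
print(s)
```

5

s = 8-8 = 0
s = 8-8 = 0
ans = 5*5 = 25
ans = 5//2 = 2
s = 0*2 = 0
ans = 0%5 = 0
s = 0//3 = 0
ans = 0//4 = 0
s = 5%2 = 1
s = 5+0 = 5
ans = 0+0 = 0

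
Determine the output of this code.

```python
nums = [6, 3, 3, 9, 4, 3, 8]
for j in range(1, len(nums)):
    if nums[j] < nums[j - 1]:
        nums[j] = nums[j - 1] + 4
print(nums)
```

[6, 10, 14, 18, 22, 26, 30]

j=1: 3<6, nums[1] = 6+4 = 10 → [6, 10, 3, 9, 4, 3, 8]
j=2: 3<10, nums[2] = 10+4 = 14 → [6, 10, 14, 9, 4, 3, 8]
j=3: 9<14, nums[3] = 14+4 = 18 → [6, 10, 14, 18, 4, 3, 8]
j=4: 4<18, nums[4] = 18+4 = 22 → [6, 10, 14, 18, 22, 3, 8]
j=5: 3<22, nums[5] = 22+4 = 26 → [6, 10, 14, 18, 22, 26, 8]
j=6: 8<26, nums[6] = 26+4 = 30 → [6, 10, 14, 18, 22, 26, 30]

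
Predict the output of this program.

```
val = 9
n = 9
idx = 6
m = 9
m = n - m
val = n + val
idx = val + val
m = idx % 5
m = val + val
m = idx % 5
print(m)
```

m = 9-9 = 0
val = 9+9 = 18
idx = 18+18 = 36
m = 36%5 = 1
m = 18+18 = 36
m = 36%5 = 1

1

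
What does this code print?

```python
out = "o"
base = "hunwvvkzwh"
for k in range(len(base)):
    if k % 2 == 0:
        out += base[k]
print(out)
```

ohnvkw

k=0: add 'h' → 'oh'
k=1: skip
k=2: add 'n' → 'ohn'
k=3: skip
k=4: add 'v' → 'ohnv'
k=5: skip
k=6: add 'k' → 'ohnvk'
k=7: skip
k=8: add 'w' → 'ohnvkw'
k=9: skip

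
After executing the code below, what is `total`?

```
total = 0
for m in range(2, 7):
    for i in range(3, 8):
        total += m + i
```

m=2,i=3: total = 0+5 = 5
m=2,i=4: total = 5+6 = 11
m=2,i=5: total = 11+7 = 18
m=2,i=6: total = 18+8 = 26
m=2,i=7: total = 26+9 = 35
m=3,i=3: total = 35+6 = 41
m=3,i=4: total = 41+7 = 48
m=3,i=5: total = 48+8 = 56
m=3,i=6: total = 56+9 = 65
m=3,i=7: total = 65+10 = 75
m=4,i=3: total = 75+7 = 82
m=4,i=4: total = 82+8 = 90
m=4,i=5: total = 90+9 = 99
m=4,i=6: total = 99+10 = 109
m=4,i=7: total = 109+11 = 120
m=5,i=3: total = 120+8 = 128
m=5,i=4: total = 128+9 = 137
m=5,i=5: total = 137+10 = 147
m=5,i=6: total = 147+11 = 158
m=5,i=7: total = 158+12 = 170
m=6,i=3: total = 170+9 = 179
m=6,i=4: total = 179+10 = 189
m=6,i=5: total = 189+11 = 200
m=6,i=6: total = 200+12 = 212
m=6,i=7: total = 212+13 = 225

225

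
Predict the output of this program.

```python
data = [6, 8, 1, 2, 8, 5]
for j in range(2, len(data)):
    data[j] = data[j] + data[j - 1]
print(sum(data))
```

77

j=2: data[2] = 1+8 = 9 → [6, 8, 9, 2, 8, 5]
j=3: data[3] = 2+9 = 11 → [6, 8, 9, 11, 8, 5]
j=4: data[4] = 8+11 = 19 → [6, 8, 9, 11, 19, 5]
j=5: data[5] = 5+19 = 24 → [6, 8, 9, 11, 19, 24]
sum = 77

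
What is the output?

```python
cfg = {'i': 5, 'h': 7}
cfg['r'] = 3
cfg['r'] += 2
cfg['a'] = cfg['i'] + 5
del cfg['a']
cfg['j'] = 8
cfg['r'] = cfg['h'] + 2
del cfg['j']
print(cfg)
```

{'i': 5, 'h': 7, 'r': 9}

cfg['r'] = 3 → {'i': 5, 'h': 7, 'r': 3}
cfg['r'] = 3+2 = 5 → {'i': 5, 'h': 7, 'r': 5}
cfg['a'] = cfg['i']+5 = 10 → {'i': 5, 'h': 7, 'r': 5, 'a': 10}
del 'a' → {'i': 5, 'h': 7, 'r': 5}
cfg['j'] = 8 → {'i': 5, 'h': 7, 'r': 5, 'j': 8}
cfg['r'] = cfg['h']+2 = 9 → {'i': 5, 'h': 7, 'r': 9, 'j': 8}
del 'j' → {'i': 5, 'h': 7, 'r': 9}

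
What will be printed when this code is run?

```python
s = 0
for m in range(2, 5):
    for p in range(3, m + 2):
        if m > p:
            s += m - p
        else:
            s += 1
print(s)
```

6

m=2,p=3: not 2>3, s = 0+1 = 1
m=3,p=3: not 3>3, s = 1+1 = 2
m=3,p=4: not 3>4, s = 2+1 = 3
m=4,p=3: 4>3, s = 3+1 = 4
m=4,p=4: not 4>4, s = 4+1 = 5
m=4,p=5: not 4>5, s = 5+1 = 6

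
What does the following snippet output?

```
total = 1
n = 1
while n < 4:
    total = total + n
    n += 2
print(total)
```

5

n=1: total = 1+1 = 2
n=3: total = 2+3 = 5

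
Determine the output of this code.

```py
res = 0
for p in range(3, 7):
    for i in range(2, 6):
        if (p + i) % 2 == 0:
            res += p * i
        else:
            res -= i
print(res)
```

96

p=3,i=2: odd sum, res = 0-2 = -2
p=3,i=3: even sum, res = (-2)+9 = 7
p=3,i=4: odd sum, res = 7-4 = 3
p=3,i=5: even sum, res = 3+15 = 18
p=4,i=2: even sum, res = 18+8 = 26
p=4,i=3: odd sum, res = 26-3 = 23
p=4,i=4: even sum, res = 23+16 = 39
p=4,i=5: odd sum, res = 39-5 = 34
p=5,i=2: odd sum, res = 34-2 = 32
p=5,i=3: even sum, res = 32+15 = 47
p=5,i=4: odd sum, res = 47-4 = 43
p=5,i=5: even sum, res = 43+25 = 68
p=6,i=2: even sum, res = 68+12 = 80
p=6,i=3: odd sum, res = 80-3 = 77
p=6,i=4: even sum, res = 77+24 = 101
p=6,i=5: odd sum, res = 101-5 = 96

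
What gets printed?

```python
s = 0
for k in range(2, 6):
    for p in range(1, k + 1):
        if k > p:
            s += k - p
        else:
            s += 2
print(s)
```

k=2,p=1: 2>1, s = 0+1 = 1
k=2,p=2: not 2>2, s = 1+2 = 3
k=3,p=1: 3>1, s = 3+2 = 5
k=3,p=2: 3>2, s = 5+1 = 6
k=3,p=3: not 3>3, s = 6+2 = 8
k=4,p=1: 4>1, s = 8+3 = 11
k=4,p=2: 4>2, s = 11+2 = 13
k=4,p=3: 4>3, s = 13+1 = 14
k=4,p=4: not 4>4, s = 14+2 = 16
k=5,p=1: 5>1, s = 16+4 = 20
k=5,p=2: 5>2, s = 20+3 = 23
k=5,p=3: 5>3, s = 23+2 = 25
k=5,p=4: 5>4, s = 25+1 = 26
k=5,p=5: not 5>5, s = 26+2 = 28

28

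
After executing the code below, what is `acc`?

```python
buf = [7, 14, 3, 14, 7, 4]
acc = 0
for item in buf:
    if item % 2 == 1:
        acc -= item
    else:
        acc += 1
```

item=7: odd, acc = 0-7 = -7
item=14: not odd, acc = (-7)+1 = -6
item=3: odd, acc = (-6)-3 = -9
item=14: not odd, acc = (-9)+1 = -8
item=7: odd, acc = (-8)-7 = -15
item=4: not odd, acc = (-15)+1 = -14

-14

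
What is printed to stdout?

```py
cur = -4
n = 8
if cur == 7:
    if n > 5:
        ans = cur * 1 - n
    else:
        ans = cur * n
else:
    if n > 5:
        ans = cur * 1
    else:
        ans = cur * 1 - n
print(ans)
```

-4

cur=-4, n=8
cur == 7 is False; n > 5 is True
→ ans = cur * 1 = -4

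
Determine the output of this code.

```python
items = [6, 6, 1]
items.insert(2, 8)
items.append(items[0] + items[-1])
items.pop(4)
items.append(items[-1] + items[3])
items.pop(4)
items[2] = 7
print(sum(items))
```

insert 8 at 2 → [6, 6, 8, 1]
append items[0]+items[-1] = 6+1 = 7 → [6, 6, 8, 1, 7]
pop(4) removes 7 → [6, 6, 8, 1]
append items[-1]+items[3] = 1+1 = 2 → [6, 6, 8, 1, 2]
pop(4) removes 2 → [6, 6, 8, 1]
items[2] = 7 → [6, 6, 7, 1]
sum = 20

20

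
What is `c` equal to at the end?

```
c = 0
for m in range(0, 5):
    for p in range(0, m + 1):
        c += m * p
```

m=0,p=0: c = 0+0 = 0
m=1,p=0: c = 0+0 = 0
m=1,p=1: c = 0+1 = 1
m=2,p=0: c = 1+0 = 1
m=2,p=1: c = 1+2 = 3
m=2,p=2: c = 3+4 = 7
m=3,p=0: c = 7+0 = 7
m=3,p=1: c = 7+3 = 10
m=3,p=2: c = 10+6 = 16
m=3,p=3: c = 16+9 = 25
m=4,p=0: c = 25+0 = 25
m=4,p=1: c = 25+4 = 29
m=4,p=2: c = 29+8 = 37
m=4,p=3: c = 37+12 = 49
m=4,p=4: c = 49+16 = 65

65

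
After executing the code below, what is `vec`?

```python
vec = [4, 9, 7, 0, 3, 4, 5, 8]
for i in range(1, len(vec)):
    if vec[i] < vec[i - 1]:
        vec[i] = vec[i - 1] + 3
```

[4, 9, 12, 15, 18, 21, 24, 27]

i=1: 9>=4, unchanged → [4, 9, 7, 0, 3, 4, 5, 8]
i=2: 7<9, vec[2] = 9+3 = 12 → [4, 9, 12, 0, 3, 4, 5, 8]
i=3: 0<12, vec[3] = 12+3 = 15 → [4, 9, 12, 15, 3, 4, 5, 8]
i=4: 3<15, vec[4] = 15+3 = 18 → [4, 9, 12, 15, 18, 4, 5, 8]
i=5: 4<18, vec[5] = 18+3 = 21 → [4, 9, 12, 15, 18, 21, 5, 8]
i=6: 5<21, vec[6] = 21+3 = 24 → [4, 9, 12, 15, 18, 21, 24, 8]
i=7: 8<24, vec[7] = 24+3 = 27 → [4, 9, 12, 15, 18, 21, 24, 27]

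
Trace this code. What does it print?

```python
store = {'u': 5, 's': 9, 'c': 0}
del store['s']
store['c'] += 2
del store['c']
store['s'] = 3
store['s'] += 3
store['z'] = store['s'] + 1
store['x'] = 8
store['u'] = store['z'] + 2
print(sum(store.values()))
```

del 's' → {'u': 5, 'c': 0}
store['c'] = 0+2 = 2 → {'u': 5, 'c': 2}
del 'c' → {'u': 5}
store['s'] = 3 → {'u': 5, 's': 3}
store['s'] = 3+3 = 6 → {'u': 5, 's': 6}
store['z'] = store['s']+1 = 7 → {'u': 5, 's': 6, 'z': 7}
store['x'] = 8 → {'u': 5, 's': 6, 'z': 7, 'x': 8}
store['u'] = store['z']+2 = 9 → {'u': 9, 's': 6, 'z': 7, 'x': 8}
sum of values = 30

30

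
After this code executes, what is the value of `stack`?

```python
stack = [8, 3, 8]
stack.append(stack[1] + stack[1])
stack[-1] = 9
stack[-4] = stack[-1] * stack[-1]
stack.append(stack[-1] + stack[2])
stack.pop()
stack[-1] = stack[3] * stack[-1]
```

append stack[1]+stack[1] = 3+3 = 6 → [8, 3, 8, 6]
stack[-1] = 9 → [8, 3, 8, 9]
stack[-4] = stack[-1]*stack[-1] = 9*9 = 81 → [81, 3, 8, 9]
append stack[-1]+stack[2] = 9+8 = 17 → [81, 3, 8, 9, 17]
pop() removes 17 → [81, 3, 8, 9]
stack[-1] = stack[3]*stack[-1] = 9*9 = 81 → [81, 3, 8, 81]

[81, 3, 8, 81]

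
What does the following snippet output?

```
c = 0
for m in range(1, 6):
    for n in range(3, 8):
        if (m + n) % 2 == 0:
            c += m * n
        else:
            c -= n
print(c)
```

135

m=1,n=3: even sum, c = 0+3 = 3
m=1,n=4: odd sum, c = 3-4 = -1
m=1,n=5: even sum, c = (-1)+5 = 4
m=1,n=6: odd sum, c = 4-6 = -2
m=1,n=7: even sum, c = (-2)+7 = 5
m=2,n=3: odd sum, c = 5-3 = 2
m=2,n=4: even sum, c = 2+8 = 10
m=2,n=5: odd sum, c = 10-5 = 5
m=2,n=6: even sum, c = 5+12 = 17
m=2,n=7: odd sum, c = 17-7 = 10
m=3,n=3: even sum, c = 10+9 = 19
m=3,n=4: odd sum, c = 19-4 = 15
m=3,n=5: even sum, c = 15+15 = 30
m=3,n=6: odd sum, c = 30-6 = 24
m=3,n=7: even sum, c = 24+21 = 45
m=4,n=3: odd sum, c = 45-3 = 42
m=4,n=4: even sum, c = 42+16 = 58
m=4,n=5: odd sum, c = 58-5 = 53
m=4,n=6: even sum, c = 53+24 = 77
m=4,n=7: odd sum, c = 77-7 = 70
m=5,n=3: even sum, c = 70+15 = 85
m=5,n=4: odd sum, c = 85-4 = 81
m=5,n=5: even sum, c = 81+25 = 106
m=5,n=6: odd sum, c = 106-6 = 100
m=5,n=7: even sum, c = 100+35 = 135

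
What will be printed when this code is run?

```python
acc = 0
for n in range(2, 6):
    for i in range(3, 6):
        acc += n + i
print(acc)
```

90

n=2,i=3: acc = 0+5 = 5
n=2,i=4: acc = 5+6 = 11
n=2,i=5: acc = 11+7 = 18
n=3,i=3: acc = 18+6 = 24
n=3,i=4: acc = 24+7 = 31
n=3,i=5: acc = 31+8 = 39
n=4,i=3: acc = 39+7 = 46
n=4,i=4: acc = 46+8 = 54
n=4,i=5: acc = 54+9 = 63
n=5,i=3: acc = 63+8 = 71
n=5,i=4: acc = 71+9 = 80
n=5,i=5: acc = 80+10 = 90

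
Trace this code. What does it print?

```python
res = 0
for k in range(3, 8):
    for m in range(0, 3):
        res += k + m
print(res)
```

k=3,m=0: res = 0+3 = 3
k=3,m=1: res = 3+4 = 7
k=3,m=2: res = 7+5 = 12
k=4,m=0: res = 12+4 = 16
k=4,m=1: res = 16+5 = 21
k=4,m=2: res = 21+6 = 27
k=5,m=0: res = 27+5 = 32
k=5,m=1: res = 32+6 = 38
k=5,m=2: res = 38+7 = 45
k=6,m=0: res = 45+6 = 51
k=6,m=1: res = 51+7 = 58
k=6,m=2: res = 58+8 = 66
k=7,m=0: res = 66+7 = 73
k=7,m=1: res = 73+8 = 81
k=7,m=2: res = 81+9 = 90

90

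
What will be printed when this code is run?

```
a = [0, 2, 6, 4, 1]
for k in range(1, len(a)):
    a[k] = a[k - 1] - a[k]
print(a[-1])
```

k=1: a[1] = 0-2 = -2 → [0, -2, 6, 4, 1]
k=2: a[2] = (-2)-6 = -8 → [0, -2, -8, 4, 1]
k=3: a[3] = (-8)-4 = -12 → [0, -2, -8, -12, 1]
k=4: a[4] = (-12)-1 = -13 → [0, -2, -8, -12, -13]

-13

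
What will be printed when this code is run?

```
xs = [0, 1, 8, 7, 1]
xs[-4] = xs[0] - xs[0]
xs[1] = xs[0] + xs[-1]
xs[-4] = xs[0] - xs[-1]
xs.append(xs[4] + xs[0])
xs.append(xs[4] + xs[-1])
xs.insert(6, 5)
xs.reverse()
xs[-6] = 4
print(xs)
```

xs[-4] = xs[0]-xs[0] = 0-0 = 0 → [0, 0, 8, 7, 1]
xs[1] = xs[0]+xs[-1] = 0+1 = 1 → [0, 1, 8, 7, 1]
xs[-4] = xs[0]-xs[-1] = 0-1 = -1 → [0, -1, 8, 7, 1]
append xs[4]+xs[0] = 1+0 = 1 → [0, -1, 8, 7, 1, 1]
append xs[4]+xs[-1] = 1+1 = 2 → [0, -1, 8, 7, 1, 1, 2]
insert 5 at 6 → [0, -1, 8, 7, 1, 1, 5, 2]
reverse → [2, 5, 1, 1, 7, 8, -1, 0]
xs[-6] = 4 → [2, 5, 4, 1, 7, 8, -1, 0]

[2, 5, 4, 1, 7, 8, -1, 0]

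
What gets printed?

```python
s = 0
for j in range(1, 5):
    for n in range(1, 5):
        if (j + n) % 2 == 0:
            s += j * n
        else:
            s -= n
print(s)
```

32

j=1,n=1: even sum, s = 0+1 = 1
j=1,n=2: odd sum, s = 1-2 = -1
j=1,n=3: even sum, s = (-1)+3 = 2
j=1,n=4: odd sum, s = 2-4 = -2
j=2,n=1: odd sum, s = (-2)-1 = -3
j=2,n=2: even sum, s = (-3)+4 = 1
j=2,n=3: odd sum, s = 1-3 = -2
j=2,n=4: even sum, s = (-2)+8 = 6
j=3,n=1: even sum, s = 6+3 = 9
j=3,n=2: odd sum, s = 9-2 = 7
j=3,n=3: even sum, s = 7+9 = 16
j=3,n=4: odd sum, s = 16-4 = 12
j=4,n=1: odd sum, s = 12-1 = 11
j=4,n=2: even sum, s = 11+8 = 19
j=4,n=3: odd sum, s = 19-3 = 16
j=4,n=4: even sum, s = 16+16 = 32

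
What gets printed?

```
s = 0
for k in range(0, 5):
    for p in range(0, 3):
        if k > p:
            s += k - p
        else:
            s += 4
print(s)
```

43

k=0,p=0: not 0>0, s = 0+4 = 4
k=0,p=1: not 0>1, s = 4+4 = 8
k=0,p=2: not 0>2, s = 8+4 = 12
k=1,p=0: 1>0, s = 12+1 = 13
k=1,p=1: not 1>1, s = 13+4 = 17
k=1,p=2: not 1>2, s = 17+4 = 21
k=2,p=0: 2>0, s = 21+2 = 23
k=2,p=1: 2>1, s = 23+1 = 24
k=2,p=2: not 2>2, s = 24+4 = 28
k=3,p=0: 3>0, s = 28+3 = 31
k=3,p=1: 3>1, s = 31+2 = 33
k=3,p=2: 3>2, s = 33+1 = 34
k=4,p=0: 4>0, s = 34+4 = 38
k=4,p=1: 4>1, s = 38+3 = 41
k=4,p=2: 4>2, s = 41+2 = 43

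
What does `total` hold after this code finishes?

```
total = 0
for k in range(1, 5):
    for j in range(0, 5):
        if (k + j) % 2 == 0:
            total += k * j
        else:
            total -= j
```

k=1,j=0: odd sum, total = 0-0 = 0
k=1,j=1: even sum, total = 0+1 = 1
k=1,j=2: odd sum, total = 1-2 = -1
k=1,j=3: even sum, total = (-1)+3 = 2
k=1,j=4: odd sum, total = 2-4 = -2
k=2,j=0: even sum, total = (-2)+0 = -2
k=2,j=1: odd sum, total = (-2)-1 = -3
k=2,j=2: even sum, total = (-3)+4 = 1
k=2,j=3: odd sum, total = 1-3 = -2
k=2,j=4: even sum, total = (-2)+8 = 6
k=3,j=0: odd sum, total = 6-0 = 6
k=3,j=1: even sum, total = 6+3 = 9
k=3,j=2: odd sum, total = 9-2 = 7
k=3,j=3: even sum, total = 7+9 = 16
k=3,j=4: odd sum, total = 16-4 = 12
k=4,j=0: even sum, total = 12+0 = 12
k=4,j=1: odd sum, total = 12-1 = 11
k=4,j=2: even sum, total = 11+8 = 19
k=4,j=3: odd sum, total = 19-3 = 16
k=4,j=4: even sum, total = 16+16 = 32

32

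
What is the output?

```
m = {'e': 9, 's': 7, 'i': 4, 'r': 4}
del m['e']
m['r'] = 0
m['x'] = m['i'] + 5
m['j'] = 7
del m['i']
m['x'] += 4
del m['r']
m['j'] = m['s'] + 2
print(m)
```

del 'e' → {'s': 7, 'i': 4, 'r': 4}
m['r'] = 0 → {'s': 7, 'i': 4, 'r': 0}
m['x'] = m['i']+5 = 9 → {'s': 7, 'i': 4, 'r': 0, 'x': 9}
m['j'] = 7 → {'s': 7, 'i': 4, 'r': 0, 'x': 9, 'j': 7}
del 'i' → {'s': 7, 'r': 0, 'x': 9, 'j': 7}
m['x'] = 9+4 = 13 → {'s': 7, 'r': 0, 'x': 13, 'j': 7}
del 'r' → {'s': 7, 'x': 13, 'j': 7}
m['j'] = m['s']+2 = 9 → {'s': 7, 'x': 13, 'j': 9}

{'s': 7, 'x': 13, 'j': 9}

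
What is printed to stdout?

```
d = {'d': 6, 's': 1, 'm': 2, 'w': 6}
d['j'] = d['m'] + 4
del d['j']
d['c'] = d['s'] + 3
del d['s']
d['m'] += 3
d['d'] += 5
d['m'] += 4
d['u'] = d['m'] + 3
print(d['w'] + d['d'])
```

d['j'] = d['m']+4 = 6 → {'d': 6, 's': 1, 'm': 2, 'w': 6, 'j': 6}
del 'j' → {'d': 6, 's': 1, 'm': 2, 'w': 6}
d['c'] = d['s']+3 = 4 → {'d': 6, 's': 1, 'm': 2, 'w': 6, 'c': 4}
del 's' → {'d': 6, 'm': 2, 'w': 6, 'c': 4}
d['m'] = 2+3 = 5 → {'d': 6, 'm': 5, 'w': 6, 'c': 4}
d['d'] = 6+5 = 11 → {'d': 11, 'm': 5, 'w': 6, 'c': 4}
d['m'] = 5+4 = 9 → {'d': 11, 'm': 9, 'w': 6, 'c': 4}
d['u'] = d['m']+3 = 12 → {'d': 11, 'm': 9, 'w': 6, 'c': 4, 'u': 12}
d['w']+d['d'] = 6+11 = 17

17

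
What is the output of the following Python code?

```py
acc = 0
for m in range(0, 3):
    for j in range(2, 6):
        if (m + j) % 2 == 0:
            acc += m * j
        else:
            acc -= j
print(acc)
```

-2

m=0,j=2: even sum, acc = 0+0 = 0
m=0,j=3: odd sum, acc = 0-3 = -3
m=0,j=4: even sum, acc = (-3)+0 = -3
m=0,j=5: odd sum, acc = (-3)-5 = -8
m=1,j=2: odd sum, acc = (-8)-2 = -10
m=1,j=3: even sum, acc = (-10)+3 = -7
m=1,j=4: odd sum, acc = (-7)-4 = -11
m=1,j=5: even sum, acc = (-11)+5 = -6
m=2,j=2: even sum, acc = (-6)+4 = -2
m=2,j=3: odd sum, acc = (-2)-3 = -5
m=2,j=4: even sum, acc = (-5)+8 = 3
m=2,j=5: odd sum, acc = 3-5 = -2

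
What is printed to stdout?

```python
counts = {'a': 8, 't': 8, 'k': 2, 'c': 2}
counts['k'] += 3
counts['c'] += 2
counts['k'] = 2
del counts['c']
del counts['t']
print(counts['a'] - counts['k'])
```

counts['k'] = 2+3 = 5 → {'a': 8, 't': 8, 'k': 5, 'c': 2}
counts['c'] = 2+2 = 4 → {'a': 8, 't': 8, 'k': 5, 'c': 4}
counts['k'] = 2 → {'a': 8, 't': 8, 'k': 2, 'c': 4}
del 'c' → {'a': 8, 't': 8, 'k': 2}
del 't' → {'a': 8, 'k': 2}
counts['a']-counts['k'] = 8-2 = 6

6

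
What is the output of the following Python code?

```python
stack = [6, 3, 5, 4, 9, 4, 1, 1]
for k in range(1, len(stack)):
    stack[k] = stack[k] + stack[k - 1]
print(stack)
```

[6, 9, 14, 18, 27, 31, 32, 33]

k=1: stack[1] = 3+6 = 9 → [6, 9, 5, 4, 9, 4, 1, 1]
k=2: stack[2] = 5+9 = 14 → [6, 9, 14, 4, 9, 4, 1, 1]
k=3: stack[3] = 4+14 = 18 → [6, 9, 14, 18, 9, 4, 1, 1]
k=4: stack[4] = 9+18 = 27 → [6, 9, 14, 18, 27, 4, 1, 1]
k=5: stack[5] = 4+27 = 31 → [6, 9, 14, 18, 27, 31, 1, 1]
k=6: stack[6] = 1+31 = 32 → [6, 9, 14, 18, 27, 31, 32, 1]
k=7: stack[7] = 1+32 = 33 → [6, 9, 14, 18, 27, 31, 32, 33]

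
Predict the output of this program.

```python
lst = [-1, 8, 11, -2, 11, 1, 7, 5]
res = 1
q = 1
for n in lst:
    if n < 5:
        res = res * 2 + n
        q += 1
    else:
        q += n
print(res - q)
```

n=-1: <5, res = 1*2+(-1) = 1; q=2
n=8: not <5; q=10
n=11: not <5; q=21
n=-2: <5, res = 1*2+(-2) = 0; q=22
n=11: not <5; q=33
n=1: <5, res = 0*2+1 = 1; q=34
n=7: not <5; q=41
n=5: not <5; q=46
res-q = 1-46 = -45

-45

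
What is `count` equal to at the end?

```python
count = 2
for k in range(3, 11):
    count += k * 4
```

210

k=3: count = 2+3*4 = 14
k=4: count = 14+4*4 = 30
k=5: count = 30+5*4 = 50
k=6: count = 50+6*4 = 74
k=7: count = 74+7*4 = 102
k=8: count = 102+8*4 = 134
k=9: count = 134+9*4 = 170
k=10: count = 170+10*4 = 210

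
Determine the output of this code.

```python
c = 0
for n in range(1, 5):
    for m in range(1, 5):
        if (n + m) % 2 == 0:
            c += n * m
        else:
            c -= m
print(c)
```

32

n=1,m=1: even sum, c = 0+1 = 1
n=1,m=2: odd sum, c = 1-2 = -1
n=1,m=3: even sum, c = (-1)+3 = 2
n=1,m=4: odd sum, c = 2-4 = -2
n=2,m=1: odd sum, c = (-2)-1 = -3
n=2,m=2: even sum, c = (-3)+4 = 1
n=2,m=3: odd sum, c = 1-3 = -2
n=2,m=4: even sum, c = (-2)+8 = 6
n=3,m=1: even sum, c = 6+3 = 9
n=3,m=2: odd sum, c = 9-2 = 7
n=3,m=3: even sum, c = 7+9 = 16
n=3,m=4: odd sum, c = 16-4 = 12
n=4,m=1: odd sum, c = 12-1 = 11
n=4,m=2: even sum, c = 11+8 = 19
n=4,m=3: odd sum, c = 19-3 = 16
n=4,m=4: even sum, c = 16+16 = 32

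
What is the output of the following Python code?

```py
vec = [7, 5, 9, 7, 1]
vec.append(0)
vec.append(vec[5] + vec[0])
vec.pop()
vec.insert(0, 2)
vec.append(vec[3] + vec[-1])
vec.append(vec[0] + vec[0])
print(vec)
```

[2, 7, 5, 9, 7, 1, 0, 9, 4]

append 0 → [7, 5, 9, 7, 1, 0]
append vec[5]+vec[0] = 0+7 = 7 → [7, 5, 9, 7, 1, 0, 7]
pop() removes 7 → [7, 5, 9, 7, 1, 0]
insert 2 at 0 → [2, 7, 5, 9, 7, 1, 0]
append vec[3]+vec[-1] = 9+0 = 9 → [2, 7, 5, 9, 7, 1, 0, 9]
append vec[0]+vec[0] = 2+2 = 4 → [2, 7, 5, 9, 7, 1, 0, 9, 4]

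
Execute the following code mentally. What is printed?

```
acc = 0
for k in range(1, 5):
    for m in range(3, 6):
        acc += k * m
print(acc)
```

120

k=1,m=3: acc = 0+3 = 3
k=1,m=4: acc = 3+4 = 7
k=1,m=5: acc = 7+5 = 12
k=2,m=3: acc = 12+6 = 18
k=2,m=4: acc = 18+8 = 26
k=2,m=5: acc = 26+10 = 36
k=3,m=3: acc = 36+9 = 45
k=3,m=4: acc = 45+12 = 57
k=3,m=5: acc = 57+15 = 72
k=4,m=3: acc = 72+12 = 84
k=4,m=4: acc = 84+16 = 100
k=4,m=5: acc = 100+20 = 120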